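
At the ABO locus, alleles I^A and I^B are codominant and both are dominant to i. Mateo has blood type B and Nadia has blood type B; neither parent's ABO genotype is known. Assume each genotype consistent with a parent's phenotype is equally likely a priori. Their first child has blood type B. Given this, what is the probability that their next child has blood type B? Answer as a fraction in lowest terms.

19/20

Possible genotypes: Mateo ∈ {I^B I^B, I^B i}; Nadia ∈ {I^B I^B, I^B i}.
Weight each parental genotype pair by prior × P(type-B child):
  I^B I^B × I^B I^B: posterior weight 4/15; P(next child type B) = 1.
  I^B I^B × I^B i: posterior weight 4/15; P(next child type B) = 1.
  I^B i × I^B I^B: posterior weight 4/15; P(next child type B) = 1.
  I^B i × I^B i: posterior weight 1/5; P(next child type B) = 3/4.
Weighted sum = 19/20.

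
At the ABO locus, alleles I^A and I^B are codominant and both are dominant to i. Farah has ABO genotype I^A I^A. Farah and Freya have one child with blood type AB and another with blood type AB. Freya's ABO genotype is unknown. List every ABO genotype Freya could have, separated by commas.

For each candidate genotype of Freya, check whether crossing it with I^A I^A can produce every observed child phenotype.
  I^A I^A → possible child types {A} ✗
  I^A I^B → possible child types {A, AB} ✓
  I^A i → possible child types {A} ✗
  I^B I^B → possible child types {AB} ✓
  I^B i → possible child types {A, AB} ✓
  i i → possible child types {A} ✗

I^A I^B, I^B I^B, I^B i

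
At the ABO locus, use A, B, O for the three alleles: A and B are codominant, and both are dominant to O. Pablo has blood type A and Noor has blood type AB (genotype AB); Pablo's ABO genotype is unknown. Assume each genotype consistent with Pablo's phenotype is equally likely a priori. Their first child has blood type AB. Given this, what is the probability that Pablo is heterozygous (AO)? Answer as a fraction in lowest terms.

Possible genotypes: Pablo ∈ {AA, AO}; Noor ∈ {AB}.
Weight each parental genotype pair by prior × P(type-AB child):
  AA × AB: posterior weight 2/3.
  AO × AB: posterior weight 1/3.
Sum the posterior weight over pairs where Pablo is AO: 1/3.

1/3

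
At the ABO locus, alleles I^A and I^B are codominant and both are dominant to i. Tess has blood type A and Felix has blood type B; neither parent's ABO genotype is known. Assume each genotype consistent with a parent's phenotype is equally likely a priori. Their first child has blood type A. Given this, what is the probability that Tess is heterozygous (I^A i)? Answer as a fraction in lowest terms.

Possible genotypes: Tess ∈ {I^A I^A, I^A i}; Felix ∈ {I^B I^B, I^B i}.
Weight each parental genotype pair by prior × P(type-A child):
  I^A I^A × I^B i: posterior weight 2/3.
  I^A i × I^B i: posterior weight 1/3.
Sum the posterior weight over pairs where Tess is I^A i: 1/3.

1/3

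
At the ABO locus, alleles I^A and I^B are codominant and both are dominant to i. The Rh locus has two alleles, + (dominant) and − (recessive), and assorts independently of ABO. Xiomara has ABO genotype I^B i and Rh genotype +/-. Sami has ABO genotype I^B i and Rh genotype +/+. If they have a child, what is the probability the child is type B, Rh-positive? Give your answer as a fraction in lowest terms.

3/4

ABO cross I^B i × I^B i → offspring phenotypes: 1/4 O, 3/4 B.
Rh cross +/- × +/+ → 1 Rh+.
Independent loci: P(type B, Rh-positive) = 3/4 × 1 = 3/4.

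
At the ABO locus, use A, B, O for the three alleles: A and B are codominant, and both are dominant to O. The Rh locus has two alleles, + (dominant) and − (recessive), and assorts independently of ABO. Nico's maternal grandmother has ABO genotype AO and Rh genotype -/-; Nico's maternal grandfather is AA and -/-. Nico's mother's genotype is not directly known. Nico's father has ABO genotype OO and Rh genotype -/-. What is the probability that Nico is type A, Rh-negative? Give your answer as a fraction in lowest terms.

Nico's mother's ABO genotype from AO × AA: 1/2 AA, 1/2 AO.
Crossing each possibility with the father OO and summing P(type A): 1/2·1 + 1/2·1/2 = 3/4.
Similarly for Rh via the mother's Rh distribution: P(Rh-) = 1.
Independent loci: 3/4 × 1 = 3/4.

3/4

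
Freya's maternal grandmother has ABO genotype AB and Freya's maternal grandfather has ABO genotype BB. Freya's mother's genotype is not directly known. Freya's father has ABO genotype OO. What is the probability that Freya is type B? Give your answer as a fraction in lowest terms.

3/4

Freya's mother's ABO genotype from AB × BB: 1/2 AB, 1/2 BB.
Crossing each possibility with the father OO and summing P(type B): 1/2·1/2 + 1/2·1 = 3/4.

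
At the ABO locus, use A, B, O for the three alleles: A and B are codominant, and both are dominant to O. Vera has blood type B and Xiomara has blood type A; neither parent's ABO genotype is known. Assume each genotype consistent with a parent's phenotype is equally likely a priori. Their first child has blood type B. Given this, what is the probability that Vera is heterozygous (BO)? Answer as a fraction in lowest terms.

Possible genotypes: Vera ∈ {BB, BO}; Xiomara ∈ {AA, AO}.
Weight each parental genotype pair by prior × P(type-B child):
  BB × AO: posterior weight 2/3.
  BO × AO: posterior weight 1/3.
Sum the posterior weight over pairs where Vera is BO: 1/3.

1/3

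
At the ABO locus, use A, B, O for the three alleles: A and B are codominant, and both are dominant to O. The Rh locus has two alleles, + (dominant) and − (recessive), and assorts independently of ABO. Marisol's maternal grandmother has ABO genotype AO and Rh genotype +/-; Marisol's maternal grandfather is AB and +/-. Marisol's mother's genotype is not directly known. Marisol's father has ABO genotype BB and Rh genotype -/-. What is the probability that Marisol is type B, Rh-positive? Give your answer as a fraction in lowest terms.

1/4

Marisol's mother's ABO genotype from AO × AB: 1/4 AA, 1/4 AB, 1/4 AO, 1/4 BO.
Crossing each possibility with the father BB and summing P(type B): 1/4·0 + 1/4·1/2 + 1/4·1/2 + 1/4·1 = 1/2.
Similarly for Rh via the mother's Rh distribution: P(Rh+) = 1/2.
Independent loci: 1/2 × 1/2 = 1/4.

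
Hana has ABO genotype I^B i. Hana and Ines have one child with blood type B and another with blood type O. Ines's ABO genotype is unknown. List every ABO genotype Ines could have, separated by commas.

I^A i, I^B i, i i

For each candidate genotype of Ines, check whether crossing it with I^B i can produce every observed child phenotype.
  I^A I^A → possible child types {A, AB} ✗
  I^A I^B → possible child types {A, B, AB} ✗
  I^A i → possible child types {O, A, B, AB} ✓
  I^B I^B → possible child types {B} ✗
  I^B i → possible child types {O, B} ✓
  i i → possible child types {O, B} ✓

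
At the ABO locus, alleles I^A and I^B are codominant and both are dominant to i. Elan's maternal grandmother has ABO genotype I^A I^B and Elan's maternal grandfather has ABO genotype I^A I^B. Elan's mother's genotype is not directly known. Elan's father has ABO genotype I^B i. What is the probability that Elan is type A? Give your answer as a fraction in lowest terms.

Elan's mother's ABO genotype from I^A I^B × I^A I^B: 1/4 I^A I^A, 1/2 I^A I^B, 1/4 I^B I^B.
Crossing each possibility with the father I^B i and summing P(type A): 1/4·1/2 + 1/2·1/4 + 1/4·0 = 1/4.

1/4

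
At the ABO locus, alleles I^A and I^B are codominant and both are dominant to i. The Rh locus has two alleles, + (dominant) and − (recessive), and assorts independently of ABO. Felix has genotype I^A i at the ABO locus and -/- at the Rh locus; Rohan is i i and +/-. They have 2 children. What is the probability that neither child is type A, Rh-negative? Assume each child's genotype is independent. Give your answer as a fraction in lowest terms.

9/16

ABO cross I^A i × i i → 1/2 O, 1/2 A.
Rh cross -/- × +/- → 1/2 Rh+, 1/2 Rh-; so P(type A, Rh-negative) = 1/2 × 1/2 = 1/4 per child.
P(not type A, Rh-negative) = 3/4 for one child; (3/4)^2 = 9/16.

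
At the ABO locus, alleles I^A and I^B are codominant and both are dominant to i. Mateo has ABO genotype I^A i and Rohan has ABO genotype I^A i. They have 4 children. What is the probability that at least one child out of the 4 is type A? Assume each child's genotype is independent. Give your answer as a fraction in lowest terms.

255/256

ABO cross I^A i × I^A i → 1/4 O, 3/4 A.
So P(type A) = 3/4 per child.
P(none) = (1/4)^4 = 1/256; P(at least one) = 1 − 1/256 = 255/256.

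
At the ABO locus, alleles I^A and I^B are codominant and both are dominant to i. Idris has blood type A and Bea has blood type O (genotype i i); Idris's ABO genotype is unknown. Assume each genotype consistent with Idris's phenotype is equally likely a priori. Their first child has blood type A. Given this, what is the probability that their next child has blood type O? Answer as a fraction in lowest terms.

1/6

Possible genotypes: Idris ∈ {I^A I^A, I^A i}; Bea ∈ {i i}.
Weight each parental genotype pair by prior × P(type-A child):
  I^A I^A × i i: posterior weight 2/3; P(next child type O) = 0.
  I^A i × i i: posterior weight 1/3; P(next child type O) = 1/2.
Weighted sum = 1/6.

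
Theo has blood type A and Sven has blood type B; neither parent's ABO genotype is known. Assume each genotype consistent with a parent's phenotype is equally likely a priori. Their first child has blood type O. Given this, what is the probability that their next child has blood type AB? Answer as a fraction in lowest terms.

1/4

Possible genotypes: Theo ∈ {I^A I^A, I^A i}; Sven ∈ {I^B I^B, I^B i}.
Weight each parental genotype pair by prior × P(type-O child):
  I^A i × I^B i: posterior weight 1; P(next child type AB) = 1/4.
Weighted sum = 1/4.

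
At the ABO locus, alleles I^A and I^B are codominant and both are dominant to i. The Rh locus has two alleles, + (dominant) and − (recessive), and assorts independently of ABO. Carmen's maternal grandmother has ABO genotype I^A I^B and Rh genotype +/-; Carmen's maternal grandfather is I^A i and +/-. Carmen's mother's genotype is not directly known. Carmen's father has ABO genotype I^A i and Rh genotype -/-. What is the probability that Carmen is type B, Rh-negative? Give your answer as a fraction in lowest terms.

1/16

Carmen's mother's ABO genotype from I^A I^B × I^A i: 1/4 I^A I^A, 1/4 I^A I^B, 1/4 I^A i, 1/4 I^B i.
Crossing each possibility with the father I^A i and summing P(type B): 1/4·0 + 1/4·1/4 + 1/4·0 + 1/4·1/4 = 1/8.
Similarly for Rh via the mother's Rh distribution: P(Rh-) = 1/2.
Independent loci: 1/8 × 1/2 = 1/16.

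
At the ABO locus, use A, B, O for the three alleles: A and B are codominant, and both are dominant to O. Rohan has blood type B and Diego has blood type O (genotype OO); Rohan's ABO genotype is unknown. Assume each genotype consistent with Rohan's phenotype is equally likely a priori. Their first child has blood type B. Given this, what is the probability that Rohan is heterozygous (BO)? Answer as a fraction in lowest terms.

Possible genotypes: Rohan ∈ {BB, BO}; Diego ∈ {OO}.
Weight each parental genotype pair by prior × P(type-B child):
  BB × OO: posterior weight 2/3.
  BO × OO: posterior weight 1/3.
Sum the posterior weight over pairs where Rohan is BO: 1/3.

1/3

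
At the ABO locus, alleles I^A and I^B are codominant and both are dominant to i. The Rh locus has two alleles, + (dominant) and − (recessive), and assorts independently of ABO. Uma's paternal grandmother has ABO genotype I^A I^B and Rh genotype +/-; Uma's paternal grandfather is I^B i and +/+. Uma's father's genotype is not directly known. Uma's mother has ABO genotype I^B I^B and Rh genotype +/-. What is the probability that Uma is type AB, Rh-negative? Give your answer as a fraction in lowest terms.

1/32

Uma's father's ABO genotype from I^A I^B × I^B i: 1/4 I^A I^B, 1/4 I^A i, 1/4 I^B I^B, 1/4 I^B i.
Crossing each possibility with the mother I^B I^B and summing P(type AB): 1/4·1/2 + 1/4·1/2 + 1/4·0 + 1/4·0 = 1/4.
Similarly for Rh via the father's Rh distribution: P(Rh-) = 1/8.
Independent loci: 1/4 × 1/8 = 1/32.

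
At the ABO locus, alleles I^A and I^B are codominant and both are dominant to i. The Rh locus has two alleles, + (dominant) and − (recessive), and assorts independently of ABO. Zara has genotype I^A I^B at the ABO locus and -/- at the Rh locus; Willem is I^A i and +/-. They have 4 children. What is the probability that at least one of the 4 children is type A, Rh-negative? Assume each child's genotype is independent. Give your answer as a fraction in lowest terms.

175/256

ABO cross I^A I^B × I^A i → 1/2 A, 1/4 B, 1/4 AB.
Rh cross -/- × +/- → 1/2 Rh+, 1/2 Rh-; so P(type A, Rh-negative) = 1/2 × 1/2 = 1/4 per child.
P(none) = (3/4)^4 = 81/256; P(at least one) = 1 − 81/256 = 175/256.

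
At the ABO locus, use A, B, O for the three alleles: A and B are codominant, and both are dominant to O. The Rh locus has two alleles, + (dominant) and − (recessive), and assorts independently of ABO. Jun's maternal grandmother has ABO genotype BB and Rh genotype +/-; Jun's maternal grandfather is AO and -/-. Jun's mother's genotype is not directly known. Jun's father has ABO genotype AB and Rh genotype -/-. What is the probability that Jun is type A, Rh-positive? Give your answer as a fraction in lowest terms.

Jun's mother's ABO genotype from BB × AO: 1/2 AB, 1/2 BO.
Crossing each possibility with the father AB and summing P(type A): 1/2·1/4 + 1/2·1/4 = 1/4.
Similarly for Rh via the mother's Rh distribution: P(Rh+) = 1/4.
Independent loci: 1/4 × 1/4 = 1/16.

1/16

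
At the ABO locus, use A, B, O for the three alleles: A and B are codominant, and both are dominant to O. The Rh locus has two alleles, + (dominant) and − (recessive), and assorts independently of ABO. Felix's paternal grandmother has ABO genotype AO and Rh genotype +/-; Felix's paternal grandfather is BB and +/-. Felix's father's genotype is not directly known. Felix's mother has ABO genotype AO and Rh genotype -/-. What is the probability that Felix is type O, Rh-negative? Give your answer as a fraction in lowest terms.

1/16

Felix's father's ABO genotype from AO × BB: 1/2 AB, 1/2 BO.
Crossing each possibility with the mother AO and summing P(type O): 1/2·0 + 1/2·1/4 = 1/8.
Similarly for Rh via the father's Rh distribution: P(Rh-) = 1/2.
Independent loci: 1/8 × 1/2 = 1/16.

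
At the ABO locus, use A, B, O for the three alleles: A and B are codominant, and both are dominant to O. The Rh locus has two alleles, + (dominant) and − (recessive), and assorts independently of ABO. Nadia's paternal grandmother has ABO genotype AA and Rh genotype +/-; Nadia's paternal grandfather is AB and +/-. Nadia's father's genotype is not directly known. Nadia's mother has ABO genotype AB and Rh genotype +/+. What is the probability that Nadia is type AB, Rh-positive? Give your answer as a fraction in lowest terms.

Nadia's father's ABO genotype from AA × AB: 1/2 AA, 1/2 AB.
Crossing each possibility with the mother AB and summing P(type AB): 1/2·1/2 + 1/2·1/2 = 1/2.
Similarly for Rh via the father's Rh distribution: P(Rh+) = 1.
Independent loci: 1/2 × 1 = 1/2.

1/2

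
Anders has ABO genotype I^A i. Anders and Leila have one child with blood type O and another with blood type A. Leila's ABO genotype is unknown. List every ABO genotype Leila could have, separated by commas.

I^A i, I^B i, i i

For each candidate genotype of Leila, check whether crossing it with I^A i can produce every observed child phenotype.
  I^A I^A → possible child types {A} ✗
  I^A I^B → possible child types {A, B, AB} ✗
  I^A i → possible child types {O, A} ✓
  I^B I^B → possible child types {B, AB} ✗
  I^B i → possible child types {O, A, B, AB} ✓
  i i → possible child types {O, A} ✓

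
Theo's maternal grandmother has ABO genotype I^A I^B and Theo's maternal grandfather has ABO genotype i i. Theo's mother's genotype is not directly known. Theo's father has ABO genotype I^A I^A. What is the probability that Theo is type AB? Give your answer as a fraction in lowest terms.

1/4

Theo's mother's ABO genotype from I^A I^B × i i: 1/2 I^A i, 1/2 I^B i.
Crossing each possibility with the father I^A I^A and summing P(type AB): 1/2·0 + 1/2·1/2 = 1/4.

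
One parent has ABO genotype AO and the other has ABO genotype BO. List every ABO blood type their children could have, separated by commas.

O, A, B, AB

Gametes from AO × BO give offspring ABO genotypes AB, AO, BO, OO, i.e. phenotypes O, A, B, AB.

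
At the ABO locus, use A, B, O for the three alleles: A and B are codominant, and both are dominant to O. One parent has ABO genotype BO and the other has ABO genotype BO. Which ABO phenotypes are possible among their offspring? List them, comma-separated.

Gametes from BO × BO give offspring ABO genotypes BB, BO, OO, i.e. phenotypes O, B.

O, B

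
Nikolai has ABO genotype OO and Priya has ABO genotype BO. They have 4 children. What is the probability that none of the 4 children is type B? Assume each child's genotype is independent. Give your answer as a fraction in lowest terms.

1/16

ABO cross OO × BO → 1/2 O, 1/2 B.
So P(type B) = 1/2 per child.
P(not type B) = 1/2 for one child; (1/2)^4 = 1/16.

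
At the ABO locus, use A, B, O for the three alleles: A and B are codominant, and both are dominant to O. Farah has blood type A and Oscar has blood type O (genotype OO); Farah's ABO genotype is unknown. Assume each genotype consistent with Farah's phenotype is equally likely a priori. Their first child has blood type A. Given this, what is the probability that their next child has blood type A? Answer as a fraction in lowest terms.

5/6

Possible genotypes: Farah ∈ {AA, AO}; Oscar ∈ {OO}.
Weight each parental genotype pair by prior × P(type-A child):
  AA × OO: posterior weight 2/3; P(next child type A) = 1.
  AO × OO: posterior weight 1/3; P(next child type A) = 1/2.
Weighted sum = 5/6.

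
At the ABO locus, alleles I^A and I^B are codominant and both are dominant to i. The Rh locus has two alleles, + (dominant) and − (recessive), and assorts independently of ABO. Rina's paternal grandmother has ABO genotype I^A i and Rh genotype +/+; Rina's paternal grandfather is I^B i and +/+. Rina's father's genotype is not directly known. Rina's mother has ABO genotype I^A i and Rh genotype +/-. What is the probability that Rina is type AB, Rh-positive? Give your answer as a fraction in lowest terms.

Rina's father's ABO genotype from I^A i × I^B i: 1/4 I^A I^B, 1/4 I^A i, 1/4 I^B i, 1/4 i i.
Crossing each possibility with the mother I^A i and summing P(type AB): 1/4·1/4 + 1/4·0 + 1/4·1/4 + 1/4·0 = 1/8.
Similarly for Rh via the father's Rh distribution: P(Rh+) = 1.
Independent loci: 1/8 × 1 = 1/8.

1/8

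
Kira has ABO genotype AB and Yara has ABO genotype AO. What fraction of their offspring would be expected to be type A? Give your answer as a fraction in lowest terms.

1/2

ABO cross AB × AO → offspring phenotypes: 1/2 A, 1/4 B, 1/4 AB.
So P(type A) = 1/2.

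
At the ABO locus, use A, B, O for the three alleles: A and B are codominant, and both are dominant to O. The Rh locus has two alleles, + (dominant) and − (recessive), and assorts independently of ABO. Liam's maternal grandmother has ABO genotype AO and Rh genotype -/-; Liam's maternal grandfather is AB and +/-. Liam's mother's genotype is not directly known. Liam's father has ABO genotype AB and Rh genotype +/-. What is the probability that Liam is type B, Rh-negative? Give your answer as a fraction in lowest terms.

Liam's mother's ABO genotype from AO × AB: 1/4 AA, 1/4 AB, 1/4 AO, 1/4 BO.
Crossing each possibility with the father AB and summing P(type B): 1/4·0 + 1/4·1/4 + 1/4·1/4 + 1/4·1/2 = 1/4.
Similarly for Rh via the mother's Rh distribution: P(Rh-) = 3/8.
Independent loci: 1/4 × 3/8 = 3/32.

3/32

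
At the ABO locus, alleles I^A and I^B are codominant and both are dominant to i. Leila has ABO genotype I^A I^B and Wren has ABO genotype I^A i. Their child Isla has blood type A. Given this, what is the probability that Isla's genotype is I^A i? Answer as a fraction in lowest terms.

1/2

Cross I^A I^B × I^A i → 1/4 I^A I^A, 1/4 I^A I^B, 1/4 I^A i, 1/4 I^B i.
Type-A genotypes among offspring: I^A I^A (1/4), I^A i (1/4); total 1/2.
P(I^A i | type A) = (1/4) / (1/2) = 1/2.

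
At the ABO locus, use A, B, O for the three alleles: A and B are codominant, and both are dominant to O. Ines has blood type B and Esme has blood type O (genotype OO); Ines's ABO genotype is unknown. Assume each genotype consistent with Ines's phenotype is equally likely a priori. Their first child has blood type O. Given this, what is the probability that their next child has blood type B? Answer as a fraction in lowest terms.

1/2

Possible genotypes: Ines ∈ {BB, BO}; Esme ∈ {OO}.
Weight each parental genotype pair by prior × P(type-O child):
  BO × OO: posterior weight 1; P(next child type B) = 1/2.
Weighted sum = 1/2.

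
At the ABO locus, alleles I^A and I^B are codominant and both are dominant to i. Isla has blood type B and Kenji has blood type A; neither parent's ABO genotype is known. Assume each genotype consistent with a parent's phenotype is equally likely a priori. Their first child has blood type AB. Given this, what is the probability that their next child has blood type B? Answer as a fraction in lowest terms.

Possible genotypes: Isla ∈ {I^B I^B, I^B i}; Kenji ∈ {I^A I^A, I^A i}.
Weight each parental genotype pair by prior × P(type-AB child):
  I^B I^B × I^A I^A: posterior weight 4/9; P(next child type B) = 0.
  I^B I^B × I^A i: posterior weight 2/9; P(next child type B) = 1/2.
  I^B i × I^A I^A: posterior weight 2/9; P(next child type B) = 0.
  I^B i × I^A i: posterior weight 1/9; P(next child type B) = 1/4.
Weighted sum = 5/36.

5/36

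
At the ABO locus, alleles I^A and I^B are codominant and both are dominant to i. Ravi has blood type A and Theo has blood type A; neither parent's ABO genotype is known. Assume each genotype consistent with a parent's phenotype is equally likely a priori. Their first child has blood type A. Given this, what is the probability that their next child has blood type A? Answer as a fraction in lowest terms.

Possible genotypes: Ravi ∈ {I^A I^A, I^A i}; Theo ∈ {I^A I^A, I^A i}.
Weight each parental genotype pair by prior × P(type-A child):
  I^A I^A × I^A I^A: posterior weight 4/15; P(next child type A) = 1.
  I^A I^A × I^A i: posterior weight 4/15; P(next child type A) = 1.
  I^A i × I^A I^A: posterior weight 4/15; P(next child type A) = 1.
  I^A i × I^A i: posterior weight 1/5; P(next child type A) = 3/4.
Weighted sum = 19/20.

19/20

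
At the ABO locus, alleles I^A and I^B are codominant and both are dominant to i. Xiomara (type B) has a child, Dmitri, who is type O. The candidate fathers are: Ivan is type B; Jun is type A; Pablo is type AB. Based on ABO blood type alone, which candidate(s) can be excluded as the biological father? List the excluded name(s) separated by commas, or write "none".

Pablo

A candidate is excluded only if no genotype consistent with his phenotype could produce a type O child with a type B mother.
Pablo (type AB): no genotype consistent with that phenotype can produce a type-O child with a type-B mother.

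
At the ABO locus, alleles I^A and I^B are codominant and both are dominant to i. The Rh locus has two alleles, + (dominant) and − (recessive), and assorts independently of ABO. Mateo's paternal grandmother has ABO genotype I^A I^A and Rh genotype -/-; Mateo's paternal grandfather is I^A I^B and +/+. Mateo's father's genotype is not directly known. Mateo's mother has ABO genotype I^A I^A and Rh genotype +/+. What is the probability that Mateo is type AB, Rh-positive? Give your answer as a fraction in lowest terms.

Mateo's father's ABO genotype from I^A I^A × I^A I^B: 1/2 I^A I^A, 1/2 I^A I^B.
Crossing each possibility with the mother I^A I^A and summing P(type AB): 1/2·0 + 1/2·1/2 = 1/4.
Similarly for Rh via the father's Rh distribution: P(Rh+) = 1.
Independent loci: 1/4 × 1 = 1/4.

1/4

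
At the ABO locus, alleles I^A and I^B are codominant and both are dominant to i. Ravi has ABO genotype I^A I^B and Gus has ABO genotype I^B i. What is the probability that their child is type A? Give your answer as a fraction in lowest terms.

1/4

ABO cross I^A I^B × I^B i → offspring phenotypes: 1/4 A, 1/2 B, 1/4 AB.
So P(type A) = 1/4.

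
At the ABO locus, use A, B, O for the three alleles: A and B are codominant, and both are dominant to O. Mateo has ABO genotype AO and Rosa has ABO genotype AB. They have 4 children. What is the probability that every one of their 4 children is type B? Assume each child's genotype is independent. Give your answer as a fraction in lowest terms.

1/256

ABO cross AO × AB → 1/2 A, 1/4 B, 1/4 AB.
So P(type B) = 1/4 per child.
All 4 independent: (1/4)^4 = 1/256.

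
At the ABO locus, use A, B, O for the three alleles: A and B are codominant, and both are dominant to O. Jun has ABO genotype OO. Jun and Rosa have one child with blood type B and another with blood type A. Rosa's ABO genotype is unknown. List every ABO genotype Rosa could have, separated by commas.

AB

For each candidate genotype of Rosa, check whether crossing it with OO can produce every observed child phenotype.
  AA → possible child types {A} ✗
  AB → possible child types {A, B} ✓
  AO → possible child types {O, A} ✗
  BB → possible child types {B} ✗
  BO → possible child types {O, B} ✗
  OO → possible child types {O} ✗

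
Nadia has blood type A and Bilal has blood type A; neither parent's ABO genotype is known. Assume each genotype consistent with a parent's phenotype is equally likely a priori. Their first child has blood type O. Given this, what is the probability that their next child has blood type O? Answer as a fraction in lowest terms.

1/4

Possible genotypes: Nadia ∈ {AA, AO}; Bilal ∈ {AA, AO}.
Weight each parental genotype pair by prior × P(type-O child):
  AO × AO: posterior weight 1; P(next child type O) = 1/4.
Weighted sum = 1/4.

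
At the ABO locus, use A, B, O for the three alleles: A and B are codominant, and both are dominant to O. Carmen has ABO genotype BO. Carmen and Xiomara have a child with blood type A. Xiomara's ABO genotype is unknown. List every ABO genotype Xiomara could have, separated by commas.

AA, AB, AO

For each candidate genotype of Xiomara, check whether crossing it with BO can produce every observed child phenotype.
  AA → possible child types {A, AB} ✓
  AB → possible child types {A, B, AB} ✓
  AO → possible child types {O, A, B, AB} ✓
  BB → possible child types {B} ✗
  BO → possible child types {O, B} ✗
  OO → possible child types {O, B} ✗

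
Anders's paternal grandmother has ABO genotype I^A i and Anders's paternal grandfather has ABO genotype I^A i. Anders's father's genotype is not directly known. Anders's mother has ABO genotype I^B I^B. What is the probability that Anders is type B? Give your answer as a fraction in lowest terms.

1/2

Anders's father's ABO genotype from I^A i × I^A i: 1/4 I^A I^A, 1/2 I^A i, 1/4 i i.
Crossing each possibility with the mother I^B I^B and summing P(type B): 1/4·0 + 1/2·1/2 + 1/4·1 = 1/2.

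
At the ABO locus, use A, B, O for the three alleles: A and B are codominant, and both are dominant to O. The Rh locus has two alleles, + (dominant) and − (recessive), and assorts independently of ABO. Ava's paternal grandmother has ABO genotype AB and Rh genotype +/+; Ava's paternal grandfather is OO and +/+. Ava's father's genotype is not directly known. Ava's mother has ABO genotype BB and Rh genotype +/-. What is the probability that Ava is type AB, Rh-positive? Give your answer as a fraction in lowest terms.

1/4

Ava's father's ABO genotype from AB × OO: 1/2 AO, 1/2 BO.
Crossing each possibility with the mother BB and summing P(type AB): 1/2·1/2 + 1/2·0 = 1/4.
Similarly for Rh via the father's Rh distribution: P(Rh+) = 1.
Independent loci: 1/4 × 1 = 1/4.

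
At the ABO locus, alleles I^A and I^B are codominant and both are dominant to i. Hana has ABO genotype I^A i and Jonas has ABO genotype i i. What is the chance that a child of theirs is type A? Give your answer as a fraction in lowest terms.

1/2

ABO cross I^A i × i i → offspring phenotypes: 1/2 O, 1/2 A.
So P(type A) = 1/2.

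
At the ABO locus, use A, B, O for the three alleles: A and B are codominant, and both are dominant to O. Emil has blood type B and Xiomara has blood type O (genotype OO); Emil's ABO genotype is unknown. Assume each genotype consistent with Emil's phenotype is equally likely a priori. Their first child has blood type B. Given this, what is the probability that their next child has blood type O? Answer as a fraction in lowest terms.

1/6

Possible genotypes: Emil ∈ {BB, BO}; Xiomara ∈ {OO}.
Weight each parental genotype pair by prior × P(type-B child):
  BB × OO: posterior weight 2/3; P(next child type O) = 0.
  BO × OO: posterior weight 1/3; P(next child type O) = 1/2.
Weighted sum = 1/6.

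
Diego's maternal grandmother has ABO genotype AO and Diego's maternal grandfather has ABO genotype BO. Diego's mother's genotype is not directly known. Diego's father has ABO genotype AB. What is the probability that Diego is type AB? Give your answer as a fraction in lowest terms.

Diego's mother's ABO genotype from AO × BO: 1/4 AB, 1/4 AO, 1/4 BO, 1/4 OO.
Crossing each possibility with the father AB and summing P(type AB): 1/4·1/2 + 1/4·1/4 + 1/4·1/4 + 1/4·0 = 1/4.

1/4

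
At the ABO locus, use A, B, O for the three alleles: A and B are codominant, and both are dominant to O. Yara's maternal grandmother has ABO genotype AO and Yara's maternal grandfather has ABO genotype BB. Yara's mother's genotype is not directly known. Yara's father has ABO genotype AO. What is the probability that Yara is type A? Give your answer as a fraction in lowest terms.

Yara's mother's ABO genotype from AO × BB: 1/2 AB, 1/2 BO.
Crossing each possibility with the father AO and summing P(type A): 1/2·1/2 + 1/2·1/4 = 3/8.

3/8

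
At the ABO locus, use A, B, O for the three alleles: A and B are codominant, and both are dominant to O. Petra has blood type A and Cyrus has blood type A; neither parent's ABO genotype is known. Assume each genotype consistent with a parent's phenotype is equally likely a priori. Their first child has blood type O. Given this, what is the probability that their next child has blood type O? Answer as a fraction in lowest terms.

1/4

Possible genotypes: Petra ∈ {AA, AO}; Cyrus ∈ {AA, AO}.
Weight each parental genotype pair by prior × P(type-O child):
  AO × AO: posterior weight 1; P(next child type O) = 1/4.
Weighted sum = 1/4.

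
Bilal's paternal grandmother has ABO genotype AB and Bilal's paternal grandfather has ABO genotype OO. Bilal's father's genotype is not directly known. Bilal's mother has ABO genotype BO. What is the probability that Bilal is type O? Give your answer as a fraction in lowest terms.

Bilal's father's ABO genotype from AB × OO: 1/2 AO, 1/2 BO.
Crossing each possibility with the mother BO and summing P(type O): 1/2·1/4 + 1/2·1/4 = 1/4.

1/4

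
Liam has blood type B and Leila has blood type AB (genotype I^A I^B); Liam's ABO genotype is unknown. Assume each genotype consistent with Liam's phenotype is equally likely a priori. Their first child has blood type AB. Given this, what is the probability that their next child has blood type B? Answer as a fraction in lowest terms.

1/2

Possible genotypes: Liam ∈ {I^B I^B, I^B i}; Leila ∈ {I^A I^B}.
Weight each parental genotype pair by prior × P(type-AB child):
  I^B I^B × I^A I^B: posterior weight 2/3; P(next child type B) = 1/2.
  I^B i × I^A I^B: posterior weight 1/3; P(next child type B) = 1/2.
Weighted sum = 1/2.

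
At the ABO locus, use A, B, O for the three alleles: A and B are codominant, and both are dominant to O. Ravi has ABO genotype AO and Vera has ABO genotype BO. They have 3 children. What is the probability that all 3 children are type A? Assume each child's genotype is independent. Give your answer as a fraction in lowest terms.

1/64

ABO cross AO × BO → 1/4 O, 1/4 A, 1/4 B, 1/4 AB.
So P(type A) = 1/4 per child.
All 3 independent: (1/4)^3 = 1/64.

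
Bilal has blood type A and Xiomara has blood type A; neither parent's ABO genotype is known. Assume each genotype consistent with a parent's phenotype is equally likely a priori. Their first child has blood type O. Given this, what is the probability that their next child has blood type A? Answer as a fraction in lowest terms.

Possible genotypes: Bilal ∈ {I^A I^A, I^A i}; Xiomara ∈ {I^A I^A, I^A i}.
Weight each parental genotype pair by prior × P(type-O child):
  I^A i × I^A i: posterior weight 1; P(next child type A) = 3/4.
Weighted sum = 3/4.

3/4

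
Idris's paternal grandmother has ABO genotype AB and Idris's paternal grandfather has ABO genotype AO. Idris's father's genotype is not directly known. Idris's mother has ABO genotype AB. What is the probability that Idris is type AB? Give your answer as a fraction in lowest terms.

3/8

Idris's father's ABO genotype from AB × AO: 1/4 AA, 1/4 AB, 1/4 AO, 1/4 BO.
Crossing each possibility with the mother AB and summing P(type AB): 1/4·1/2 + 1/4·1/2 + 1/4·1/4 + 1/4·1/4 = 3/8.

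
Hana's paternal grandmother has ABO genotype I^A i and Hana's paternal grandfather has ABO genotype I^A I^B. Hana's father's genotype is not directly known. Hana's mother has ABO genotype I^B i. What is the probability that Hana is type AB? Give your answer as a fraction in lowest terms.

1/4

Hana's father's ABO genotype from I^A i × I^A I^B: 1/4 I^A I^A, 1/4 I^A I^B, 1/4 I^A i, 1/4 I^B i.
Crossing each possibility with the mother I^B i and summing P(type AB): 1/4·1/2 + 1/4·1/4 + 1/4·1/4 + 1/4·0 = 1/4.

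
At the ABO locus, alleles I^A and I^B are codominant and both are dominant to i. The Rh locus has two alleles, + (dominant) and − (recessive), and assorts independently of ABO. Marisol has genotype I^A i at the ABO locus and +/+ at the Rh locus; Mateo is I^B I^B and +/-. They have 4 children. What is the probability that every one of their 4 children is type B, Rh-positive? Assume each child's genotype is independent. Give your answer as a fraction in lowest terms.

ABO cross I^A i × I^B I^B → 1/2 B, 1/2 AB.
Rh cross +/+ × +/- → 1 Rh+; so P(type B, Rh-positive) = 1/2 × 1 = 1/2 per child.
All 4 independent: (1/2)^4 = 1/16.

1/16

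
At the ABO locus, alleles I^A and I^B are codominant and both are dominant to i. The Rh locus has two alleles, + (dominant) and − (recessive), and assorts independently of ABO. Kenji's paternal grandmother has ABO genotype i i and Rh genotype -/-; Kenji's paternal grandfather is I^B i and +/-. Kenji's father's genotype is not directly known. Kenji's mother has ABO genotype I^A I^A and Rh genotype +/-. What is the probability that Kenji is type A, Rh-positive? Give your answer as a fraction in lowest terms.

15/32

Kenji's father's ABO genotype from i i × I^B i: 1/2 I^B i, 1/2 i i.
Crossing each possibility with the mother I^A I^A and summing P(type A): 1/2·1/2 + 1/2·1 = 3/4.
Similarly for Rh via the father's Rh distribution: P(Rh+) = 5/8.
Independent loci: 3/4 × 5/8 = 15/32.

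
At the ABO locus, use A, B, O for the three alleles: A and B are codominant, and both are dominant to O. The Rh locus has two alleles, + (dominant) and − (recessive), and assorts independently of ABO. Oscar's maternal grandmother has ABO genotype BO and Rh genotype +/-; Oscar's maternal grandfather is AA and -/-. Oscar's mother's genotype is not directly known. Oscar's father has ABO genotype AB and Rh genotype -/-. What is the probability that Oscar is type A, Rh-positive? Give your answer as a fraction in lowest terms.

3/32

Oscar's mother's ABO genotype from BO × AA: 1/2 AB, 1/2 AO.
Crossing each possibility with the father AB and summing P(type A): 1/2·1/4 + 1/2·1/2 = 3/8.
Similarly for Rh via the mother's Rh distribution: P(Rh+) = 1/4.
Independent loci: 3/8 × 1/4 = 3/32.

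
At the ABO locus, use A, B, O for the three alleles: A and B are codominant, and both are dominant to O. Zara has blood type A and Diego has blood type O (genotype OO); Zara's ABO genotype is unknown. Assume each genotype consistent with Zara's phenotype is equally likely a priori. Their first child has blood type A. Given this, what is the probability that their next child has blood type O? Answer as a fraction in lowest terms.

1/6

Possible genotypes: Zara ∈ {AA, AO}; Diego ∈ {OO}.
Weight each parental genotype pair by prior × P(type-A child):
  AA × OO: posterior weight 2/3; P(next child type O) = 0.
  AO × OO: posterior weight 1/3; P(next child type O) = 1/2.
Weighted sum = 1/6.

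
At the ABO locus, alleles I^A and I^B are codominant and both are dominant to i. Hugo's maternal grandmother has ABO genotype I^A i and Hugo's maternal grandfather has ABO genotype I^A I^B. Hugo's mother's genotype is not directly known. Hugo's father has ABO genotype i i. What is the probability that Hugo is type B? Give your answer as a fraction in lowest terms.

1/4

Hugo's mother's ABO genotype from I^A i × I^A I^B: 1/4 I^A I^A, 1/4 I^A I^B, 1/4 I^A i, 1/4 I^B i.
Crossing each possibility with the father i i and summing P(type B): 1/4·0 + 1/4·1/2 + 1/4·0 + 1/4·1/2 = 1/4.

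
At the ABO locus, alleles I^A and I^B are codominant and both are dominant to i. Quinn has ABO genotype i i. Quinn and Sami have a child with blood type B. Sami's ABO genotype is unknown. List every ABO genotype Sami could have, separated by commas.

I^A I^B, I^B I^B, I^B i

For each candidate genotype of Sami, check whether crossing it with i i can produce every observed child phenotype.
  I^A I^A → possible child types {A} ✗
  I^A I^B → possible child types {A, B} ✓
  I^A i → possible child types {O, A} ✗
  I^B I^B → possible child types {B} ✓
  I^B i → possible child types {O, B} ✓
  i i → possible child types {O} ✗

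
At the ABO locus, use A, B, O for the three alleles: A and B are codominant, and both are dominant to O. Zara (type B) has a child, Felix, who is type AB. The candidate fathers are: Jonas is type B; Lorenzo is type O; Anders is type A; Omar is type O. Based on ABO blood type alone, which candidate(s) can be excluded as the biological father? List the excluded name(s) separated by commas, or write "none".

A candidate is excluded only if no genotype consistent with his phenotype could produce a type AB child with a type B mother.
Jonas (type B): no genotype consistent with that phenotype can produce a type-AB child with a type-B mother.
Lorenzo (type O): no genotype consistent with that phenotype can produce a type-AB child with a type-B mother.
Omar (type O): no genotype consistent with that phenotype can produce a type-AB child with a type-B mother.

Jonas, Lorenzo, Omar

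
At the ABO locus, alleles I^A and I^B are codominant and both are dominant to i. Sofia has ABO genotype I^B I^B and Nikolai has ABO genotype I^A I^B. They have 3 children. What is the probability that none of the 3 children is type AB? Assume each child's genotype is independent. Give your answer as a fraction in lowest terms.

1/8

ABO cross I^B I^B × I^A I^B → 1/2 B, 1/2 AB.
So P(type AB) = 1/2 per child.
P(not type AB) = 1/2 for one child; (1/2)^3 = 1/8.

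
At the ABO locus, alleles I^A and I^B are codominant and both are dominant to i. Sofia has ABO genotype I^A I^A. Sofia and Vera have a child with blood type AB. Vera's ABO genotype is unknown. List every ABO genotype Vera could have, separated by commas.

I^A I^B, I^B I^B, I^B i

For each candidate genotype of Vera, check whether crossing it with I^A I^A can produce every observed child phenotype.
  I^A I^A → possible child types {A} ✗
  I^A I^B → possible child types {A, AB} ✓
  I^A i → possible child types {A} ✗
  I^B I^B → possible child types {AB} ✓
  I^B i → possible child types {A, AB} ✓
  i i → possible child types {A} ✗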